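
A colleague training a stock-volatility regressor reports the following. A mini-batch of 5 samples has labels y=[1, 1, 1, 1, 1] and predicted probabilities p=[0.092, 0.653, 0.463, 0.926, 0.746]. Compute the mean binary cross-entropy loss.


L[0] = -ln(0.092) = 2.386
L[1] = -ln(0.653) = 0.4262
L[2] = -ln(0.463) = 0.77
L[3] = -ln(0.926) = 0.0769
L[4] = -ln(0.746) = 0.293
mean = (2.386 + 0.4262 + 0.77 + 0.0769 + 0.293)/5 = 0.7904

0.7904


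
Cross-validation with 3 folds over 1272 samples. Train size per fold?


Fold size = 1272/3 = 424
Training per fold = 1272 - 424 = 848

848


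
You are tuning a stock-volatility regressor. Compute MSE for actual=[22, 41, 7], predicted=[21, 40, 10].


Squared errors: (22-21)²=1, (41-40)²=1, (7-10)²=9
Sum = 11
MSE = 11/3 = 11/3

11/3


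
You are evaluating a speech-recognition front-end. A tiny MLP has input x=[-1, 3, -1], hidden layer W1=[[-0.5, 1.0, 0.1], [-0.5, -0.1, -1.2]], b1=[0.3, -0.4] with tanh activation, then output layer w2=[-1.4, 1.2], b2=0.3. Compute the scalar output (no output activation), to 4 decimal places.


z1[0] = (-0.5)·(-1) + (1.0)·(3) + (0.1)·(-1) + 0.3 = 3.7
z1[1] = (-0.5)·(-1) + (-0.1)·(3) + (-1.2)·(-1) - 0.4 = 1.0
h = tanh(z1) = [0.9988, 0.7616]
output = (-1.4)·(0.9988) + (1.2)·(0.7616) + 0.3 = -0.1844

-0.1844


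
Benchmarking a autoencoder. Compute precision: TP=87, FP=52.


Precision = TP/(TP+FP)
= 87/(87+52)
= 87/139 = 62.59%

62.59%


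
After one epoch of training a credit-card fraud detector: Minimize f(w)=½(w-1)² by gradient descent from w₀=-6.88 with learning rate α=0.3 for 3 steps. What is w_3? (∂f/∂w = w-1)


step 1: grad = -6.88-1 = -7.88; w = -6.88 - 0.3·(-7.88) = -4.516
step 2: grad = -4.516-1 = -5.516; w = -4.516 - 0.3·(-5.516) = -2.8612
step 3: grad = -2.8612-1 = -3.8612; w = -2.8612 - 0.3·(-3.8612) = -1.70284

-1.70284


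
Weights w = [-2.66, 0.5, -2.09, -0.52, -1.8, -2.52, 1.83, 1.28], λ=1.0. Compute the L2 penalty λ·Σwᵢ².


‖w‖₂² = (-2.66)² + (0.5)² + (-2.09)² + (-0.52)² + (-1.8)² + (-2.52)² + (1.83)² + (1.28)²
     = 7.0756 + 0.25 + 4.3681 + 0.2704 + 3.24 + 6.3504 + 3.3489 + 1.6384
     = 26.5418
λ·‖w‖₂² = 1.0·26.5418 = 26.5418

26.5418


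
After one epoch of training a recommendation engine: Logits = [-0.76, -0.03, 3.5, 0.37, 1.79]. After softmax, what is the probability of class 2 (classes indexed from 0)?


Exponentials: e^-0.76=0.4677, e^-0.03=0.9704, e^3.5=33.1155, e^0.37=1.4477, e^1.79=5.9895
Sum = 41.9908
Softmax = [0.0111, 0.0231, 0.7886, 0.0345, 0.1426]
p[2] = 33.1155/41.9908 = 0.7886

0.7886


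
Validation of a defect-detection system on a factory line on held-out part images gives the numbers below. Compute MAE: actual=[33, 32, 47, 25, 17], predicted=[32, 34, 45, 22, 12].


Absolute errors: |33-32|=1, |32-34|=2, |47-45|=2, |25-22|=3, |17-12|=5
Sum = 13
MAE = 13/5 = 13/5

13/5


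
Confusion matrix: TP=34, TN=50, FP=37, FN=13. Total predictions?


Total = TP + TN + FP + FN
= 34 + 50 + 37 + 13
= 134
(Predicted positive: 71, predicted negative: 63)

134


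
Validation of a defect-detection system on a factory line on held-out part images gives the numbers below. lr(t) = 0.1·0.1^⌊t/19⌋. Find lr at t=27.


n_drops = ⌊27/19⌋ = 1
lr = 0.1·0.1^1 = 0.1·0.1 = 0.01

0.01


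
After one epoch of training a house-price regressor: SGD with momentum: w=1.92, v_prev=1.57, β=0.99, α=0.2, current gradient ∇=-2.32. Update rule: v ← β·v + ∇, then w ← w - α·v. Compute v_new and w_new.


v_new = 0.99·1.57 - 2.32 = 1.5543 - 2.32 = -0.7657
w_new = 1.92 - 0.2·-0.7657 = 1.92 + 0.15314 = 2.07314

v_new=-0.7657, w_new=2.07314


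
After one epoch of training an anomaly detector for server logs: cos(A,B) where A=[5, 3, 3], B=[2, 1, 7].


A·B = 5·2 + 3·1 + 3·7 = 34
‖A‖ = √43 = 6.5574, ‖B‖ = √54 = 7.3485
cos = 34/(√43·√54) = 34/√2322 = 0.7056

0.7056


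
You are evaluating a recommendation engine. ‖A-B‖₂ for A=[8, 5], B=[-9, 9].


d = √((8+ 9)² + (5-9)²)
  = √(289 + 16)
  = √305 = 17.4642

17.4642


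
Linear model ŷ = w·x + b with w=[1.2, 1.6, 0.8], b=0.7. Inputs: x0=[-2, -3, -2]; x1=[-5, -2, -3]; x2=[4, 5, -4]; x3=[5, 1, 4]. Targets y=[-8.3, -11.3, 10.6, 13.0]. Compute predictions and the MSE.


ŷ0 = (1.2)·(-2) + (1.6)·(-3) + (0.8)·(-2) + 0.7 = -8.1
ŷ1 = (1.2)·(-5) + (1.6)·(-2) + (0.8)·(-3) + 0.7 = -10.9
ŷ2 = (1.2)·(4) + (1.6)·(5) + (0.8)·(-4) + 0.7 = 10.3
ŷ3 = (1.2)·(5) + (1.6)·(1) + (0.8)·(4) + 0.7 = 11.5
errors² = [0.04, 0.16, 0.09, 2.25]
MSE = 2.5400/4 = 0.635

0.635


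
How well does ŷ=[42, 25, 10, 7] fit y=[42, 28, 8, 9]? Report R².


ȳ = 21.75
SS_res = Σ(y-ŷ)² = 17
SS_tot = Σ(y-ȳ)² = 800.75
R² = 1 - SS_res/SS_tot = 1 - 0.0212 = 0.9788

0.9788


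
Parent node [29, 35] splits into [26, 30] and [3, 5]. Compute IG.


Parent = [29, 35], H_parent = 0.9937
H_left = 0.9963 (n=56), H_right = 0.9544 (n=8)
H_children = (56/64)·0.9963 + (8/64)·0.9544 = 0.9911
IG = 0.9937 - 0.9911 = 0.0026

0.0026


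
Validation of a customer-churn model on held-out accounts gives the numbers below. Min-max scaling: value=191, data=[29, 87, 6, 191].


min=6, max=191
(191-6)/(191-6) = 185/185 = 1.0

1.0


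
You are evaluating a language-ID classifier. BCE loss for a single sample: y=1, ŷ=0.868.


BCE = -[y·ln(p) + (1-y)·ln(1-p)]
= -1·ln(0.868) - 0
= -ln(0.868) = 0.1416

0.1416


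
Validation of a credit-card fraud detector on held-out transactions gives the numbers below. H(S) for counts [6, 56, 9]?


Probabilities: [6/71, 56/71, 9/71] ≈ [0.0845, 0.7887, 0.1268]
H = -((6/71)·log₂(6/71) + (56/71)·log₂(56/71) + (9/71)·log₂(9/71))
  = 0.949 bits

0.949 bits


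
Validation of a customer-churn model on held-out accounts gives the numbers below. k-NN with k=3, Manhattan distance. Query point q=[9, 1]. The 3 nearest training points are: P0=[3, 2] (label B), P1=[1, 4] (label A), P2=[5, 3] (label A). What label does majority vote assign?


d(q,P0) = 7  (label B)
d(q,P1) = 11  (label A)
d(q,P2) = 6  (label A)
Votes: A=2, B=1
Majority → A

A


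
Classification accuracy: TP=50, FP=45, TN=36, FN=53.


Accuracy = (TP+TN)/(TP+TN+FP+FN)
= (50+36)/(184)
= 86/184 = 46.74%

46.74%


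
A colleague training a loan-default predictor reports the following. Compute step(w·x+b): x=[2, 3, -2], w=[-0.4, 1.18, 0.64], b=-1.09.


z = (2)·(-0.4) + (3)·(1.18) + (-2)·(0.64) - 1.09
  = 0.37
step(z) = 1 (z≥0)

1


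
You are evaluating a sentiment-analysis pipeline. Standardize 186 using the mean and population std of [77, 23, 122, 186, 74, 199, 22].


μ = 100.4286, σ = 66.4376
z = (186 - 100.4286)/66.4376 = 1.288

1.288


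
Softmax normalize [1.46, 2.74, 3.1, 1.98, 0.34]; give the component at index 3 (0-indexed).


Exponentials: e^1.46=4.306, e^2.74=15.487, e^3.1=22.198, e^1.98=7.2427, e^0.34=1.4049
Sum = 50.6386
Softmax = [0.085, 0.3058, 0.4384, 0.143, 0.0277]
p[3] = 7.2427/50.6386 = 0.143

0.143


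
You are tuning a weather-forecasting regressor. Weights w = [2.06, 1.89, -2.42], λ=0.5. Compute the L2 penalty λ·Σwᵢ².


‖w‖₂² = (2.06)² + (1.89)² + (-2.42)²
     = 4.2436 + 3.5721 + 5.8564
     = 13.6721
λ·‖w‖₂² = 0.5·13.6721 = 6.83605

6.83605


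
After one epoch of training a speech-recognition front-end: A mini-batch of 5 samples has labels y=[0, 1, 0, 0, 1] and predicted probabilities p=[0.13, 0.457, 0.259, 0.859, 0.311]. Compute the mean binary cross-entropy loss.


L[0] = -ln(1-0.13) = -ln(0.87) = 0.1393
L[1] = -ln(0.457) = 0.7831
L[2] = -ln(1-0.259) = -ln(0.741) = 0.2998
L[3] = -ln(1-0.859) = -ln(0.141) = 1.959
L[4] = -ln(0.311) = 1.168
mean = (0.1393 + 0.7831 + 0.2998 + 1.959 + 1.168)/5 = 0.8698

0.8698


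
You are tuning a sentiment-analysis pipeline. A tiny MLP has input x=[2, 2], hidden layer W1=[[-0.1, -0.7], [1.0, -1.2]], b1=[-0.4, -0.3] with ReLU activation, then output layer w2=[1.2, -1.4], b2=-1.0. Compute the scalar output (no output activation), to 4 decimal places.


z1[0] = (-0.1)·(2) + (-0.7)·(2) - 0.4 = -2.0
z1[1] = (1.0)·(2) + (-1.2)·(2) - 0.3 = -0.7
h = ReLU(z1) = [0.0, 0.0]
output = (1.2)·(0.0) + (-1.4)·(0.0) - 1.0 = -1.0

-1.0


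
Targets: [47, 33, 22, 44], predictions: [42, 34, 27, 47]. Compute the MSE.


Squared errors: (47-42)²=25, (33-34)²=1, (22-27)²=25, (44-47)²=9
Sum = 60
MSE = 60/4 = 15

15


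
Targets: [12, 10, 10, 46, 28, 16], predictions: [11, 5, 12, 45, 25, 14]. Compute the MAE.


Absolute errors: |12-11|=1, |10-5|=5, |10-12|=2, |46-45|=1, |28-25|=3, |16-14|=2
Sum = 14
MAE = 14/6 = 7/3

7/3


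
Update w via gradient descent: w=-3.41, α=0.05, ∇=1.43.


w_new = w - α·∇
= -3.41 - 0.05·1.43
= -3.41 - 0.0715
= -3.4815

-3.4815


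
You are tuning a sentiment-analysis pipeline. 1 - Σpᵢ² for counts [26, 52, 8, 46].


Probabilities: [26/132, 52/132, 8/132, 46/132] ≈ [0.197, 0.3939, 0.0606, 0.3485]
Σpᵢ² = (676 + 2704 + 64 + 2116)/132² = 5560/17424
Gini = 1 - Σpᵢ² = 1 - 5560/17424 = 0.6809

0.6809


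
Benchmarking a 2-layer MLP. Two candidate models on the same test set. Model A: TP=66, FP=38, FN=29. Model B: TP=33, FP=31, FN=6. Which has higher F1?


Model A: P=66/104=0.6346, R=66/95=0.6947, F1=2PR/(P+R)=2TP/(2TP+FP+FN)=132/199=0.6633
Model B: P=33/64=0.5156, R=33/39=0.8462, F1=2PR/(P+R)=2TP/(2TP+FP+FN)=66/103=0.6408
0.6633 > 0.6408 → Model A

Model A


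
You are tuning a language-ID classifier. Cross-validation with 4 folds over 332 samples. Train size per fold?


Fold size = 332/4 = 83
Training per fold = 332 - 83 = 249

249


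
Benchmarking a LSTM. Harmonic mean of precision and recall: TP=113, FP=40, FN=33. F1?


Precision = 113/153 = 0.7386
Recall = 113/146 = 0.774
F1 = 2·P·R/(P+R) = 2·TP/(2·TP+FP+FN) = 226/(226+40+33) = 226/299 = 0.7559

0.7559


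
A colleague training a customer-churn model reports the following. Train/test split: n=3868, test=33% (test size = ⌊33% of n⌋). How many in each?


Test = ⌊3868·33/100⌋ = 1276
Train = 3868 - 1276 = 2592

Train: 2592, Test: 1276


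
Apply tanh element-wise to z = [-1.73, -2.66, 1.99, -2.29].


tanh(-1.73) = -0.9391
tanh(-2.66) = -0.9903
tanh(1.99) = 0.9633
tanh(-2.29) = -0.9797
result = [-0.9391, -0.9903, 0.9633, -0.9797]

[-0.9391, -0.9903, 0.9633, -0.9797]


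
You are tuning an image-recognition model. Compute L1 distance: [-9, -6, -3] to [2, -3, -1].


d = |-9-2| + |-6+ 3| + |-3+ 1|
  = 11 + 3 + 2
  = 16

16


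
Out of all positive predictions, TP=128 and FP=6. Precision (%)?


Precision = TP/(TP+FP)
= 128/(128+6)
= 128/134 = 95.52%

95.52%


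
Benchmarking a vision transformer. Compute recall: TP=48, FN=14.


Recall = TP/(TP+FN)
= 48/(48+14)
= 48/62 = 77.42%

77.42%


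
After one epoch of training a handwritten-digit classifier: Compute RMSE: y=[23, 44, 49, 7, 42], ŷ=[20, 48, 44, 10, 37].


MSE = 84/5 = 16.8
RMSE = √(84/5) = 4.0988

4.0988


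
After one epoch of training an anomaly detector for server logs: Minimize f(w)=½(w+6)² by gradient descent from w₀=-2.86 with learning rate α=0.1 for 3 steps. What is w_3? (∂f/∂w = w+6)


step 1: grad = -2.86+6 = 3.14; w = -2.86 - 0.1·(3.14) = -3.174
step 2: grad = -3.174+6 = 2.826; w = -3.174 - 0.1·(2.826) = -3.4566
step 3: grad = -3.4566+6 = 2.5434; w = -3.4566 - 0.1·(2.5434) = -3.71094

-3.71094


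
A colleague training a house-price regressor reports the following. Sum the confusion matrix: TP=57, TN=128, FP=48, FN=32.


Total = TP + TN + FP + FN
= 57 + 128 + 48 + 32
= 265
(Predicted positive: 105, predicted negative: 160)

265


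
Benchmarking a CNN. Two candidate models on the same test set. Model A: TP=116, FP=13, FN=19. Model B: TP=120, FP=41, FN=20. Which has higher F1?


Model A: P=116/129=0.8992, R=116/135=0.8593, F1=2PR/(P+R)=2TP/(2TP+FP+FN)=232/264=0.8788
Model B: P=120/161=0.7453, R=120/140=0.8571, F1=2PR/(P+R)=2TP/(2TP+FP+FN)=240/301=0.7973
0.8788 > 0.7973 → Model A

Model A


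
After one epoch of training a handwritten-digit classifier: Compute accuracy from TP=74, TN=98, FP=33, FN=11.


Accuracy = (TP+TN)/(TP+TN+FP+FN)
= (74+98)/(216)
= 172/216 = 79.63%

79.63%


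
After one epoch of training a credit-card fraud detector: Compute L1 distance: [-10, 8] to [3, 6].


d = |-10-3| + |8-6|
  = 13 + 2
  = 15

15


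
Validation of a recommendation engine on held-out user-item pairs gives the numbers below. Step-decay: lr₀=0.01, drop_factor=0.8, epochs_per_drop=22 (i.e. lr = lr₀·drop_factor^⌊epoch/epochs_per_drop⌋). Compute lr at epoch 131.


n_drops = ⌊131/22⌋ = 5
lr = 0.01·0.8^5 = 0.01·0.32768 = 0.0032768

0.0032768


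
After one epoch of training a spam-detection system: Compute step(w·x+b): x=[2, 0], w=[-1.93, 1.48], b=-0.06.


z = (2)·(-1.93) + (0)·(1.48) - 0.06
  = -3.92
step(z) = 0 (z<0)

0


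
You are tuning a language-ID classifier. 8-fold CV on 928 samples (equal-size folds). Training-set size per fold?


Fold size = 928/8 = 116
Training per fold = 928 - 116 = 812

812


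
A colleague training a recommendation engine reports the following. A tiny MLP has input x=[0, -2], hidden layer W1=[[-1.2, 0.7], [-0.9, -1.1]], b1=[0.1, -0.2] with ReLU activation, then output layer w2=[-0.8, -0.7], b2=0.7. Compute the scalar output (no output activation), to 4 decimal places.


z1[0] = (-1.2)·(0) + (0.7)·(-2) + 0.1 = -1.3
z1[1] = (-0.9)·(0) + (-1.1)·(-2) - 0.2 = 2.0
h = ReLU(z1) = [0.0, 2.0]
output = (-0.8)·(0.0) + (-0.7)·(2.0) + 0.7 = -0.7

-0.7


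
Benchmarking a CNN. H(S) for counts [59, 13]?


Probabilities: [59/72, 13/72] ≈ [0.8194, 0.1806]
H = -((59/72)·log₂(59/72) + (13/72)·log₂(13/72))
  = 0.6813 bits

0.6813 bits


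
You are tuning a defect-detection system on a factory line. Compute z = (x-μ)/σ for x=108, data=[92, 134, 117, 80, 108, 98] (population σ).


μ = 104.8333, σ = 17.4968
z = (108 - 104.8333)/17.4968 = 0.181

0.181


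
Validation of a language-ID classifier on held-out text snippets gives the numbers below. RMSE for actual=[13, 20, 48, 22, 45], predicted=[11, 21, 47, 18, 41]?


MSE = 38/5 = 7.6
RMSE = √(38/5) = 2.7568

2.7568


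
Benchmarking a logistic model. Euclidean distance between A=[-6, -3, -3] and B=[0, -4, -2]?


d = √((-6-0)² + (-3+ 4)² + (-3+ 2)²)
  = √(36 + 1 + 1)
  = √38 = 6.1644

6.1644


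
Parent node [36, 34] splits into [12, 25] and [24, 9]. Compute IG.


Parent = [36, 34], H_parent = 0.9994
H_left = 0.909 (n=37), H_right = 0.8454 (n=33)
H_children = (37/70)·0.909 + (33/70)·0.8454 = 0.879
IG = 0.9994 - 0.879 = 0.1204

0.1204


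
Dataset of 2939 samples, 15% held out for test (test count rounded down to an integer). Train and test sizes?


Test = ⌊2939·15/100⌋ = 440
Train = 2939 - 440 = 2499

Train: 2499, Test: 440


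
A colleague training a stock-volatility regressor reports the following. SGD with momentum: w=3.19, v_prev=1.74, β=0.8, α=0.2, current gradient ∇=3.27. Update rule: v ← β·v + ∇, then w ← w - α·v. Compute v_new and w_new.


v_new = 0.8·1.74 + 3.27 = 1.392 + 3.27 = 4.662
w_new = 3.19 - 0.2·4.662 = 3.19 - 0.9324 = 2.2576

v_new=4.662, w_new=2.2576


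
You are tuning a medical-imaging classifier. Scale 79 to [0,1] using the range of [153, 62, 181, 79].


min=62, max=181
(79-62)/(181-62) = 17/119 = 0.1429

0.1429


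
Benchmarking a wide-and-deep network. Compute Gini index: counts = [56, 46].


Probabilities: [56/102, 46/102] ≈ [0.549, 0.451]
Σpᵢ² = (3136 + 2116)/102² = 5252/10404
Gini = 1 - Σpᵢ² = 1 - 5252/10404 = 0.4952

0.4952


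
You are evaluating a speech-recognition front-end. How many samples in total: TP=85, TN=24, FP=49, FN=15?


Total = TP + TN + FP + FN
= 85 + 24 + 49 + 15
= 173
(Predicted positive: 134, predicted negative: 39)

173


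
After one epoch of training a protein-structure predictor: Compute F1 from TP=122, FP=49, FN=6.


Precision = 122/171 = 0.7135
Recall = 122/128 = 0.9531
F1 = 2·P·R/(P+R) = 2·TP/(2·TP+FP+FN) = 244/(244+49+6) = 244/299 = 0.8161

0.8161


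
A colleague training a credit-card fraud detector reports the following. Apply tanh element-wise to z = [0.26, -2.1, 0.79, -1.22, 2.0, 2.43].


tanh(0.26) = 0.2543
tanh(-2.1) = -0.9705
tanh(0.79) = 0.6584
tanh(-1.22) = -0.8397
tanh(2.0) = 0.964
tanh(2.43) = 0.9846
result = [0.2543, -0.9705, 0.6584, -0.8397, 0.964, 0.9846]

[0.2543, -0.9705, 0.6584, -0.8397, 0.964, 0.9846]


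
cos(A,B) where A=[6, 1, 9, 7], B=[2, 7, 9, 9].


A·B = 6·2 + 1·7 + 9·9 + 7·9 = 163
‖A‖ = √167 = 12.9228, ‖B‖ = √215 = 14.6629
cos = 163/(√167·√215) = 163/√35905 = 0.8602

0.8602


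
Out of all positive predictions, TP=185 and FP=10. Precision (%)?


Precision = TP/(TP+FP)
= 185/(185+10)
= 185/195 = 94.87%

94.87%


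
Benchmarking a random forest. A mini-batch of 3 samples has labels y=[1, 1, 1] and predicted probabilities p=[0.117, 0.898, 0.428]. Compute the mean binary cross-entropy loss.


L[0] = -ln(0.117) = 2.1456
L[1] = -ln(0.898) = 0.1076
L[2] = -ln(0.428) = 0.8486
mean = (2.1456 + 0.1076 + 0.8486)/3 = 1.0339

1.0339


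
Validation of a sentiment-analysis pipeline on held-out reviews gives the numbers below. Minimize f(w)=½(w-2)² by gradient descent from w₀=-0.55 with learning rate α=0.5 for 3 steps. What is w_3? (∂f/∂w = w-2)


step 1: grad = -0.55-2 = -2.55; w = -0.55 - 0.5·(-2.55) = 0.725
step 2: grad = 0.725-2 = -1.275; w = 0.725 - 0.5·(-1.275) = 1.3625
step 3: grad = 1.3625-2 = -0.6375; w = 1.3625 - 0.5·(-0.6375) = 1.68125

1.68125


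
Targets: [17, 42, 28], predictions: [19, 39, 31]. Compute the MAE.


Absolute errors: |17-19|=2, |42-39|=3, |28-31|=3
Sum = 8
MAE = 8/3 = 8/3

8/3


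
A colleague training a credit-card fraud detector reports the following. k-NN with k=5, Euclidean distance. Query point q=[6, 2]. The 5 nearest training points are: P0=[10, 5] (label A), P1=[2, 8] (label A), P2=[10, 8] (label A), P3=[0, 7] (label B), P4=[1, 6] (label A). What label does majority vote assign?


d(q,P0) = 5.0  (label A)
d(q,P1) = 7.2111  (label A)
d(q,P2) = 7.2111  (label A)
d(q,P3) = 7.8102  (label B)
d(q,P4) = 6.4031  (label A)
Votes: A=4, B=1
Majority → A

A


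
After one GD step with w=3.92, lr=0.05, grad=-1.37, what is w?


w_new = w - α·∇
= 3.92 - 0.05·-1.37
= 3.92 + 0.0685
= 3.9885

3.9885


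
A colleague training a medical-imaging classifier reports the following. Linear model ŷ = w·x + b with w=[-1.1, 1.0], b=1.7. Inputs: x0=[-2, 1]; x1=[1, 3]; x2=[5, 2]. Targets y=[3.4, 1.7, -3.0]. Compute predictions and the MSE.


ŷ0 = (-1.1)·(-2) + (1.0)·(1) + 1.7 = 4.9
ŷ1 = (-1.1)·(1) + (1.0)·(3) + 1.7 = 3.6
ŷ2 = (-1.1)·(5) + (1.0)·(2) + 1.7 = -1.8
errors² = [2.25, 3.61, 1.44]
MSE = 7.3000/3 = 2.4333

2.4333


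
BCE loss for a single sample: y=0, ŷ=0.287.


BCE = -[y·ln(p) + (1-y)·ln(1-p)]
= -0 - 1·ln(1-0.287)
= -ln(0.713) = 0.3383

0.3383


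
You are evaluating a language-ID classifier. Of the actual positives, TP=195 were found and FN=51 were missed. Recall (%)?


Recall = TP/(TP+FN)
= 195/(195+51)
= 195/246 = 79.27%

79.27%


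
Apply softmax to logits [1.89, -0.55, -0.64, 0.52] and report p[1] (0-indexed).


Exponentials: e^1.89=6.6194, e^-0.55=0.5769, e^-0.64=0.5273, e^0.52=1.682
Sum = 9.4056
Softmax = [0.7038, 0.0613, 0.0561, 0.1788]
p[1] = 0.5769/9.4056 = 0.0613

0.0613


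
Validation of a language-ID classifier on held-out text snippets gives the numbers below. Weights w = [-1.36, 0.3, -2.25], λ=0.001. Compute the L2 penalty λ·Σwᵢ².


‖w‖₂² = (-1.36)² + (0.3)² + (-2.25)²
     = 1.8496 + 0.09 + 5.0625
     = 7.0021
λ·‖w‖₂² = 0.001·7.0021 = 0.007002

0.007002


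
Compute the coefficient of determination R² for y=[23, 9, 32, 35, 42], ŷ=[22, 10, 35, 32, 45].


ȳ = 28.2
SS_res = Σ(y-ŷ)² = 29
SS_tot = Σ(y-ȳ)² = 646.8
R² = 1 - SS_res/SS_tot = 1 - 0.0448 = 0.9552

0.9552


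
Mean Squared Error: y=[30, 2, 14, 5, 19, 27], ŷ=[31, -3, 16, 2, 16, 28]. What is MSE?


Squared errors: (30-31)²=1, (2+ 3)²=25, (14-16)²=4, (5-2)²=9, (19-16)²=9, (27-28)²=1
Sum = 49
MSE = 49/6 = 49/6

49/6


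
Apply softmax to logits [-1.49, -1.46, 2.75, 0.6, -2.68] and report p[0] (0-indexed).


Exponentials: e^-1.49=0.2254, e^-1.46=0.2322, e^2.75=15.6426, e^0.6=1.8221, e^-2.68=0.0686
Sum = 17.9909
Softmax = [0.0125, 0.0129, 0.8695, 0.1013, 0.0038]
p[0] = 0.2254/17.9909 = 0.0125

0.0125


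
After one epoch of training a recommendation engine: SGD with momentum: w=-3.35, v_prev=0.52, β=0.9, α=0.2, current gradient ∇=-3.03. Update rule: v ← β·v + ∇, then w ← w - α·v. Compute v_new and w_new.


v_new = 0.9·0.52 - 3.03 = 0.468 - 3.03 = -2.562
w_new = -3.35 - 0.2·-2.562 = -3.35 + 0.5124 = -2.8376

v_new=-2.562, w_new=-2.8376


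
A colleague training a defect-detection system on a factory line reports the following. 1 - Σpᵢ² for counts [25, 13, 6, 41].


Probabilities: [25/85, 13/85, 6/85, 41/85] ≈ [0.2941, 0.1529, 0.0706, 0.4824]
Σpᵢ² = (625 + 169 + 36 + 1681)/85² = 2511/7225
Gini = 1 - Σpᵢ² = 1 - 2511/7225 = 0.6525

0.6525


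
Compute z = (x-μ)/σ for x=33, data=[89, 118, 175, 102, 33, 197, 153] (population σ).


μ = 123.8571, σ = 51.8195
z = (33 - 123.8571)/51.8195 = -1.7533

-1.7533


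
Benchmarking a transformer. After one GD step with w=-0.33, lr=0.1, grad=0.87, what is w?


w_new = w - α·∇
= -0.33 - 0.1·0.87
= -0.33 - 0.087
= -0.417

-0.417


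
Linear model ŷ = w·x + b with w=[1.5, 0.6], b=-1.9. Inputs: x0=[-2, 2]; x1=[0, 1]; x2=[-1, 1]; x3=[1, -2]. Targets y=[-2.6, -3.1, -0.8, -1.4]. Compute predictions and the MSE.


ŷ0 = (1.5)·(-2) + (0.6)·(2) - 1.9 = -3.7
ŷ1 = (1.5)·(0) + (0.6)·(1) - 1.9 = -1.3
ŷ2 = (1.5)·(-1) + (0.6)·(1) - 1.9 = -2.8
ŷ3 = (1.5)·(1) + (0.6)·(-2) - 1.9 = -1.6
errors² = [1.21, 3.24, 4.0, 0.04]
MSE = 8.4900/4 = 2.1225

2.1225


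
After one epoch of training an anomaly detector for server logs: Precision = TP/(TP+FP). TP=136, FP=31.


Precision = TP/(TP+FP)
= 136/(136+31)
= 136/167 = 81.44%

81.44%


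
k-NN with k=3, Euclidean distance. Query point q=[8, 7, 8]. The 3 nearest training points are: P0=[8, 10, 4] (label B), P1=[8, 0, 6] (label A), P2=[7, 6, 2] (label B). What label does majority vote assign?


d(q,P0) = 5.0  (label B)
d(q,P1) = 7.2801  (label A)
d(q,P2) = 6.1644  (label B)
Votes: A=1, B=2
Majority → B

B


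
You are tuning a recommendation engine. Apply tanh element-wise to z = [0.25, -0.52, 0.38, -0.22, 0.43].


tanh(0.25) = 0.2449
tanh(-0.52) = -0.4777
tanh(0.38) = 0.3627
tanh(-0.22) = -0.2165
tanh(0.43) = 0.4053
result = [0.2449, -0.4777, 0.3627, -0.2165, 0.4053]

[0.2449, -0.4777, 0.3627, -0.2165, 0.4053]


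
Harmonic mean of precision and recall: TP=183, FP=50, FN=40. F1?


Precision = 183/233 = 0.7854
Recall = 183/223 = 0.8206
F1 = 2·P·R/(P+R) = 2·TP/(2·TP+FP+FN) = 366/(366+50+40) = 366/456 = 0.8026

0.8026


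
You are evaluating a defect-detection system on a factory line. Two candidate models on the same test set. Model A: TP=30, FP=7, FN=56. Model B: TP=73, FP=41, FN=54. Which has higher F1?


Model A: P=30/37=0.8108, R=30/86=0.3488, F1=2PR/(P+R)=2TP/(2TP+FP+FN)=60/123=0.4878
Model B: P=73/114=0.6404, R=73/127=0.5748, F1=2PR/(P+R)=2TP/(2TP+FP+FN)=146/241=0.6058
0.4878 < 0.6058 → Model B

Model B


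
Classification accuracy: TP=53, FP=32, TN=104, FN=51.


Accuracy = (TP+TN)/(TP+TN+FP+FN)
= (53+104)/(240)
= 157/240 = 65.42%

65.42%


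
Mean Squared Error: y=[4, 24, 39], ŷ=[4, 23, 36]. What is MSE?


Squared errors: (4-4)²=0, (24-23)²=1, (39-36)²=9
Sum = 10
MSE = 10/3 = 10/3

10/3


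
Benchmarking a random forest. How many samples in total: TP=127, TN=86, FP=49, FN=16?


Total = TP + TN + FP + FN
= 127 + 86 + 49 + 16
= 278
(Predicted positive: 176, predicted negative: 102)

278


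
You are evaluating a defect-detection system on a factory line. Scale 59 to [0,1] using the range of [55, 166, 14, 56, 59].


min=14, max=166
(59-14)/(166-14) = 45/152 = 0.2961

0.2961


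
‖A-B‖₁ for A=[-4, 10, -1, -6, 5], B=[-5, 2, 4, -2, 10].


d = |-4+ 5| + |10-2| + |-1-4| + |-6+ 2| + |5-10|
  = 1 + 8 + 5 + 4 + 5
  = 23

23


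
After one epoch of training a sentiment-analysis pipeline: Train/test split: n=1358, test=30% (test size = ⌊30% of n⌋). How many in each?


Test = ⌊1358·30/100⌋ = 407
Train = 1358 - 407 = 951

Train: 951, Test: 407


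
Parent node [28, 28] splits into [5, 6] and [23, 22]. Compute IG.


Parent = [28, 28], H_parent = 1
H_left = 0.994 (n=11), H_right = 0.9996 (n=45)
H_children = (11/56)·0.994 + (45/56)·0.9996 = 0.9985
IG = 1 - 0.9985 = 0.0015

0.0015


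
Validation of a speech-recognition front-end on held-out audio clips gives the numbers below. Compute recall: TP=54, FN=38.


Recall = TP/(TP+FN)
= 54/(54+38)
= 54/92 = 58.7%

58.7%


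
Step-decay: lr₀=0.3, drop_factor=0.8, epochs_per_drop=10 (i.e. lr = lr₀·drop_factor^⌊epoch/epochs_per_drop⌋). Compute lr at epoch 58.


n_drops = ⌊58/10⌋ = 5
lr = 0.3·0.8^5 = 0.3·0.32768 = 0.098304

0.098304


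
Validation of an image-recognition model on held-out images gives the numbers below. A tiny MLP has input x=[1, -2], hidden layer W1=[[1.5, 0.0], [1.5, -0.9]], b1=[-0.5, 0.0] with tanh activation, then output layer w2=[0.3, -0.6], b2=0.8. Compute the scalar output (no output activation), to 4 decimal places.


z1[0] = (1.5)·(1) + (0.0)·(-2) - 0.5 = 1.0
z1[1] = (1.5)·(1) + (-0.9)·(-2) + 0.0 = 3.3
h = tanh(z1) = [0.7616, 0.9973]
output = (0.3)·(0.7616) + (-0.6)·(0.9973) + 0.8 = 0.4301

0.4301


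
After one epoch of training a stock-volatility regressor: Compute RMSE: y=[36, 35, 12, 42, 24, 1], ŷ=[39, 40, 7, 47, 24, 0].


MSE = 85/6 = 14.1667
RMSE = √(85/6) = 3.7639

3.7639


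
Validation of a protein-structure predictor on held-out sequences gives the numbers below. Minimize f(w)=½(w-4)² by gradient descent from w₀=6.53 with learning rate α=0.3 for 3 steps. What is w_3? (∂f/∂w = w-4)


step 1: grad = 6.53-4 = 2.53; w = 6.53 - 0.3·(2.53) = 5.771
step 2: grad = 5.771-4 = 1.771; w = 5.771 - 0.3·(1.771) = 5.2397
step 3: grad = 5.2397-4 = 1.2397; w = 5.2397 - 0.3·(1.2397) = 4.86779

4.86779


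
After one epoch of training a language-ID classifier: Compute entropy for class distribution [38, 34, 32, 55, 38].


Probabilities: [38/197, 34/197, 32/197, 55/197, 38/197] ≈ [0.1929, 0.1726, 0.1624, 0.2792, 0.1929]
H = -((38/197)·log₂(38/197) + (34/197)·log₂(34/197) + (32/197)·log₂(32/197) + (55/197)·log₂(55/197) + (38/197)·log₂(38/197))
  = 2.2932 bits

2.2932 bits


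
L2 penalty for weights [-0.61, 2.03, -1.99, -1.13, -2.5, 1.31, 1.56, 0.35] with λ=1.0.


‖w‖₂² = (-0.61)² + (2.03)² + (-1.99)² + (-1.13)² + (-2.5)² + (1.31)² + (1.56)² + (0.35)²
     = 0.3721 + 4.1209 + 3.9601 + 1.2769 + 6.25 + 1.7161 + 2.4336 + 0.1225
     = 20.2522
λ·‖w‖₂² = 1.0·20.2522 = 20.2522

20.2522


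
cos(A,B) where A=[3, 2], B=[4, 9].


A·B = 3·4 + 2·9 = 30
‖A‖ = √13 = 3.6056, ‖B‖ = √97 = 9.8489
cos = 30/(√13·√97) = 30/√1261 = 0.8448

0.8448


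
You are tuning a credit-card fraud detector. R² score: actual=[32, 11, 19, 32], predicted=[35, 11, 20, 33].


ȳ = 23.5
SS_res = Σ(y-ŷ)² = 11
SS_tot = Σ(y-ȳ)² = 321
R² = 1 - SS_res/SS_tot = 1 - 0.0343 = 0.9657

0.9657


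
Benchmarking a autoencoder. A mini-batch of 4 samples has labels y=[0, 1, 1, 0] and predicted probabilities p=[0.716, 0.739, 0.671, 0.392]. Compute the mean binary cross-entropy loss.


L[0] = -ln(1-0.716) = -ln(0.284) = 1.2588
L[1] = -ln(0.739) = 0.3025
L[2] = -ln(0.671) = 0.399
L[3] = -ln(1-0.392) = -ln(0.608) = 0.4976
mean = (1.2588 + 0.3025 + 0.399 + 0.4976)/4 = 0.6145

0.6145


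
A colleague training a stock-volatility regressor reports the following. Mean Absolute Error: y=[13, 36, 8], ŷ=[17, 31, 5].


Absolute errors: |13-17|=4, |36-31|=5, |8-5|=3
Sum = 12
MAE = 12/3 = 4

4


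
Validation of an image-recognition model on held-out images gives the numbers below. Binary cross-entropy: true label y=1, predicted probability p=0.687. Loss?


BCE = -[y·ln(p) + (1-y)·ln(1-p)]
= -1·ln(0.687) - 0
= -ln(0.687) = 0.3754

0.3754


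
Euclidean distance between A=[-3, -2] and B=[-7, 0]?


d = √((-3+ 7)² + (-2-0)²)
  = √(16 + 4)
  = √20 = 4.4721

4.4721


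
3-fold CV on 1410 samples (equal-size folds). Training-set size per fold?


Fold size = 1410/3 = 470
Training per fold = 1410 - 470 = 940

940


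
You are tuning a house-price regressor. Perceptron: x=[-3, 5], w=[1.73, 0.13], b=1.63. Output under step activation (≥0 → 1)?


z = (-3)·(1.73) + (5)·(0.13) + 1.63
  = -2.91
step(z) = 0 (z<0)

0


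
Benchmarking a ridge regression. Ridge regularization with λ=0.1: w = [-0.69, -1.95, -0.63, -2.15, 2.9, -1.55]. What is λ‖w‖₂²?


‖w‖₂² = (-0.69)² + (-1.95)² + (-0.63)² + (-2.15)² + (2.9)² + (-1.55)²
     = 0.4761 + 3.8025 + 0.3969 + 4.6225 + 8.41 + 2.4025
     = 20.1105
λ·‖w‖₂² = 0.1·20.1105 = 2.01105

2.01105


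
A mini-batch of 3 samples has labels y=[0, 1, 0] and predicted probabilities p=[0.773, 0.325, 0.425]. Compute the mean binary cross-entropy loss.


L[0] = -ln(1-0.773) = -ln(0.227) = 1.4828
L[1] = -ln(0.325) = 1.1239
L[2] = -ln(1-0.425) = -ln(0.575) = 0.5534
mean = (1.4828 + 1.1239 + 0.5534)/3 = 1.0534

1.0534


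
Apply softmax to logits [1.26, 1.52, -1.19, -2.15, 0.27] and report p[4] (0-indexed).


Exponentials: e^1.26=3.5254, e^1.52=4.5722, e^-1.19=0.3042, e^-2.15=0.1165, e^0.27=1.31
Sum = 9.8283
Softmax = [0.3587, 0.4652, 0.031, 0.0119, 0.1333]
p[4] = 1.31/9.8283 = 0.1333

0.1333


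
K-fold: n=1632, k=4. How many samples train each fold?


Fold size = 1632/4 = 408
Training per fold = 1632 - 408 = 1224

1224


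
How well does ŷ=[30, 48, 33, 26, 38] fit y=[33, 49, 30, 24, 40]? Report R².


ȳ = 35.2
SS_res = Σ(y-ŷ)² = 27
SS_tot = Σ(y-ȳ)² = 370.8
R² = 1 - SS_res/SS_tot = 1 - 0.0728 = 0.9272

0.9272


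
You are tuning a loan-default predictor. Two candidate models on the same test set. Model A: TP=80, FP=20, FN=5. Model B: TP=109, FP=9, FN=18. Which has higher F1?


Model A: P=80/100=0.8, R=80/85=0.9412, F1=2PR/(P+R)=2TP/(2TP+FP+FN)=160/185=0.8649
Model B: P=109/118=0.9237, R=109/127=0.8583, F1=2PR/(P+R)=2TP/(2TP+FP+FN)=218/245=0.8898
0.8649 < 0.8898 → Model B

Model B


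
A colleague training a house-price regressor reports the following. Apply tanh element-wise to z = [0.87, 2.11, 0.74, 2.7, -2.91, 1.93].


tanh(0.87) = 0.7014
tanh(2.11) = 0.971
tanh(0.74) = 0.6291
tanh(2.7) = 0.991
tanh(-2.91) = -0.9941
tanh(1.93) = 0.9587
result = [0.7014, 0.971, 0.6291, 0.991, -0.9941, 0.9587]

[0.7014, 0.971, 0.6291, 0.991, -0.9941, 0.9587]


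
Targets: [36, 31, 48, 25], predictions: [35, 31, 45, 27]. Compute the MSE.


Squared errors: (36-35)²=1, (31-31)²=0, (48-45)²=9, (25-27)²=4
Sum = 14
MSE = 14/4 = 7/2

7/2


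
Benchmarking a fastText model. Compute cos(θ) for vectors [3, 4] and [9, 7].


A·B = 3·9 + 4·7 = 55
‖A‖ = √25 = 5, ‖B‖ = √130 = 11.4018
cos = 55/(√25·√130) = 55/√3250 = 0.9648

0.9648


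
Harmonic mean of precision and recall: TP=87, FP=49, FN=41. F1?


Precision = 87/136 = 0.6397
Recall = 87/128 = 0.6797
F1 = 2·P·R/(P+R) = 2·TP/(2·TP+FP+FN) = 174/(174+49+41) = 174/264 = 0.6591

0.6591


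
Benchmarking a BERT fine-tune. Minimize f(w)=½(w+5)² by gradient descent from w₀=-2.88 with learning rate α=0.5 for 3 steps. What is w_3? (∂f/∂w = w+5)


step 1: grad = -2.88+5 = 2.12; w = -2.88 - 0.5·(2.12) = -3.94
step 2: grad = -3.94+5 = 1.06; w = -3.94 - 0.5·(1.06) = -4.47
step 3: grad = -4.47+5 = 0.53; w = -4.47 - 0.5·(0.53) = -4.735

-4.735


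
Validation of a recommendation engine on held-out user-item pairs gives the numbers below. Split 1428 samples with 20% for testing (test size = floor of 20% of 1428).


Test = ⌊1428·20/100⌋ = 285
Train = 1428 - 285 = 1143

Train: 1143, Test: 285


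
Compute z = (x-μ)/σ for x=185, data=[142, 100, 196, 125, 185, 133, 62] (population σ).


μ = 134.7143, σ = 42.9741
z = (185 - 134.7143)/42.9741 = 1.1701

1.1701


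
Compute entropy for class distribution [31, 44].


Probabilities: [31/75, 44/75] ≈ [0.4133, 0.5867]
H = -((31/75)·log₂(31/75) + (44/75)·log₂(44/75))
  = 0.9782 bits

0.9782 bits


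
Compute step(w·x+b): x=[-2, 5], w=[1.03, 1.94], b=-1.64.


z = (-2)·(1.03) + (5)·(1.94) - 1.64
  = 6.0
step(z) = 1 (z≥0)

1


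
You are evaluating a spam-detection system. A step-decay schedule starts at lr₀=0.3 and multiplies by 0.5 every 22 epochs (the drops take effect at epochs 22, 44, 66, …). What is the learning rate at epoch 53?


n_drops = ⌊53/22⌋ = 2
lr = 0.3·0.5^2 = 0.3·0.25 = 0.075

0.075


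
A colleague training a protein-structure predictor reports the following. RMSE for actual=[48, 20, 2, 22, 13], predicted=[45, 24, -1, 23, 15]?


MSE = 39/5 = 7.8
RMSE = √(39/5) = 2.7928

2.7928


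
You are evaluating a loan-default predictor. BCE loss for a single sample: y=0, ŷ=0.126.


BCE = -[y·ln(p) + (1-y)·ln(1-p)]
= -0 - 1·ln(1-0.126)
= -ln(0.874) = 0.1347

0.1347


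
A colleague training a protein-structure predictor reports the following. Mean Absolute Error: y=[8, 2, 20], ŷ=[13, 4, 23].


Absolute errors: |8-13|=5, |2-4|=2, |20-23|=3
Sum = 10
MAE = 10/3 = 10/3

10/3


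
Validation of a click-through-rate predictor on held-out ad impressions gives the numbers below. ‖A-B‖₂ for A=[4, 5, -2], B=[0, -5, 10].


d = √((4-0)² + (5+ 5)² + (-2-10)²)
  = √(16 + 100 + 144)
  = √260 = 16.1245

16.1245


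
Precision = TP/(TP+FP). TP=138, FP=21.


Precision = TP/(TP+FP)
= 138/(138+21)
= 138/159 = 86.79%

86.79%


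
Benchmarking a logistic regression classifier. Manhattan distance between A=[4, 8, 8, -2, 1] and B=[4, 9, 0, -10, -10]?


d = |4-4| + |8-9| + |8-0| + |-2+ 10| + |1+ 10|
  = 0 + 1 + 8 + 8 + 11
  = 28

28


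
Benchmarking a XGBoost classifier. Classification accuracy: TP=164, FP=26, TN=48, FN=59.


Accuracy = (TP+TN)/(TP+TN+FP+FN)
= (164+48)/(297)
= 212/297 = 71.38%

71.38%


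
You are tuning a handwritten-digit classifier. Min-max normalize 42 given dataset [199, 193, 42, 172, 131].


min=42, max=199
(42-42)/(199-42) = 0/157 = 0.0

0.0


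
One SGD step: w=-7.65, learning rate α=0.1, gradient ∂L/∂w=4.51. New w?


w_new = w - α·∇
= -7.65 - 0.1·4.51
= -7.65 - 0.451
= -8.101

-8.101


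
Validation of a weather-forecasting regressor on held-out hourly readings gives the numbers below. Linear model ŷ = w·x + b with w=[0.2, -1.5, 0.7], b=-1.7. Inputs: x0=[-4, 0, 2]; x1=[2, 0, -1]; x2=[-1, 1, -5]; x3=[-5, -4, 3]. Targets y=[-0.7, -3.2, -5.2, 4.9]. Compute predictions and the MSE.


ŷ0 = (0.2)·(-4) + (-1.5)·(0) + (0.7)·(2) - 1.7 = -1.1
ŷ1 = (0.2)·(2) + (-1.5)·(0) + (0.7)·(-1) - 1.7 = -2.0
ŷ2 = (0.2)·(-1) + (-1.5)·(1) + (0.7)·(-5) - 1.7 = -6.9
ŷ3 = (0.2)·(-5) + (-1.5)·(-4) + (0.7)·(3) - 1.7 = 5.4
errors² = [0.16, 1.44, 2.89, 0.25]
MSE = 4.7400/4 = 1.185

1.185


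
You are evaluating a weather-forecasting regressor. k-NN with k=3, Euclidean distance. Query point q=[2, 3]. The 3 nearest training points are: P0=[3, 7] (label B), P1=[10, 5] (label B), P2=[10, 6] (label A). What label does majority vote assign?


d(q,P0) = 4.1231  (label B)
d(q,P1) = 8.2462  (label B)
d(q,P2) = 8.544  (label A)
Votes: A=1, B=2
Majority → B

B


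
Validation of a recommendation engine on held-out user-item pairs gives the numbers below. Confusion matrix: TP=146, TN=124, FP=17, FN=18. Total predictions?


Total = TP + TN + FP + FN
= 146 + 124 + 17 + 18
= 305
(Predicted positive: 163, predicted negative: 142)

305


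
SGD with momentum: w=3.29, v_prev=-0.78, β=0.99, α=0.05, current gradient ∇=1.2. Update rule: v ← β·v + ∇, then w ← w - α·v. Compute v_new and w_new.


v_new = 0.99·-0.78 + 1.2 = -0.7722 + 1.2 = 0.4278
w_new = 3.29 - 0.05·0.4278 = 3.29 - 0.02139 = 3.26861

v_new=0.4278, w_new=3.26861


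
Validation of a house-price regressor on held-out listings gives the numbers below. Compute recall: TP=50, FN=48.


Recall = TP/(TP+FN)
= 50/(50+48)
= 50/98 = 51.02%

51.02%


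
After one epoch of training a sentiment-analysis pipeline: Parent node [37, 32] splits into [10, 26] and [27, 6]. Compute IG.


Parent = [37, 32], H_parent = 0.9962
H_left = 0.8524 (n=36), H_right = 0.684 (n=33)
H_children = (36/69)·0.8524 + (33/69)·0.684 = 0.7719
IG = 0.9962 - 0.7719 = 0.2243

0.2243


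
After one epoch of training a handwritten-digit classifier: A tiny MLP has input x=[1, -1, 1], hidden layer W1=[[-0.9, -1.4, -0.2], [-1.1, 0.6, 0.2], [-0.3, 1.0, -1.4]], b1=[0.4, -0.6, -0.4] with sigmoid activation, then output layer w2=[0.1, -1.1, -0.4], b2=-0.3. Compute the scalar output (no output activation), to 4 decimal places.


z1[0] = (-0.9)·(1) + (-1.4)·(-1) + (-0.2)·(1) + 0.4 = 0.7
z1[1] = (-1.1)·(1) + (0.6)·(-1) + (0.2)·(1) - 0.6 = -2.1
z1[2] = (-0.3)·(1) + (1.0)·(-1) + (-1.4)·(1) - 0.4 = -3.1
h = sigmoid(z1) = [0.6682, 0.1091, 0.0431]
output = (0.1)·(0.6682) + (-1.1)·(0.1091) + (-0.4)·(0.0431) - 0.3 = -0.3704

-0.3704


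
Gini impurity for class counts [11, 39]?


Probabilities: [11/50, 39/50] ≈ [0.22, 0.78]
Σpᵢ² = (121 + 1521)/50² = 1642/2500
Gini = 1 - Σpᵢ² = 1 - 1642/2500 = 0.3432

0.3432


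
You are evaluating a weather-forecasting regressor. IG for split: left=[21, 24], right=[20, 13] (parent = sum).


Parent = [41, 37], H_parent = 0.9981
H_left = 0.9968 (n=45), H_right = 0.9673 (n=33)
H_children = (45/78)·0.9968 + (33/78)·0.9673 = 0.9843
IG = 0.9981 - 0.9843 = 0.0138

0.0138


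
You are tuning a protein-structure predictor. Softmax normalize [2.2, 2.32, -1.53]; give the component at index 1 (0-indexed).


Exponentials: e^2.2=9.025, e^2.32=10.1757, e^-1.53=0.2165
Sum = 19.4172
Softmax = [0.4648, 0.5241, 0.0112]
p[1] = 10.1757/19.4172 = 0.5241

0.5241


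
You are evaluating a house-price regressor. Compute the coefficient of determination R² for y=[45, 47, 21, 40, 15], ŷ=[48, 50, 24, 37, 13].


ȳ = 33.6
SS_res = Σ(y-ŷ)² = 40
SS_tot = Σ(y-ȳ)² = 855.2
R² = 1 - SS_res/SS_tot = 1 - 0.0468 = 0.9532

0.9532


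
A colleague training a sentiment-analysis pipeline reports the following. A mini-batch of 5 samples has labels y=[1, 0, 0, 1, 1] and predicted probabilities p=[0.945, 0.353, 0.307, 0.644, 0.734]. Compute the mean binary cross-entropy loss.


L[0] = -ln(0.945) = 0.0566
L[1] = -ln(1-0.353) = -ln(0.647) = 0.4354
L[2] = -ln(1-0.307) = -ln(0.693) = 0.3667
L[3] = -ln(0.644) = 0.4401
L[4] = -ln(0.734) = 0.3092
mean = (0.0566 + 0.4354 + 0.3667 + 0.4401 + 0.3092)/5 = 0.3216

0.3216


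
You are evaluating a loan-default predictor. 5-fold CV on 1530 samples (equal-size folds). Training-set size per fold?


Fold size = 1530/5 = 306
Training per fold = 1530 - 306 = 1224

1224


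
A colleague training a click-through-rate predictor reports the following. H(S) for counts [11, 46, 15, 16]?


Probabilities: [11/88, 46/88, 15/88, 16/88] ≈ [0.125, 0.5227, 0.1705, 0.1818]
H = -((11/88)·log₂(11/88) + (46/88)·log₂(46/88) + (15/88)·log₂(15/88) + (16/88)·log₂(16/88))
  = 1.7465 bits

1.7465 bits


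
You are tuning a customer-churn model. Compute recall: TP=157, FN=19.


Recall = TP/(TP+FN)
= 157/(157+19)
= 157/176 = 89.2%

89.2%


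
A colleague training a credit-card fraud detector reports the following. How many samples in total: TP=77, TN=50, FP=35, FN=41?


Total = TP + TN + FP + FN
= 77 + 50 + 35 + 41
= 203
(Predicted positive: 112, predicted negative: 91)

203
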